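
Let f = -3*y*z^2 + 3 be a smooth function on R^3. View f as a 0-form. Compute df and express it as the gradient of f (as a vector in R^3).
df = (0) dx + (-3*z^2) dy + (-6*y*z) dz; grad f = (0, -3*z^2, -6*y*z)

For a 0-form f, d f = (∂f/∂x) dx + (∂f/∂y) dy + (∂f/∂z) dz. The components of the vector representation are exactly the entries of grad f in Cartesian coordinates:
  ∂f/∂x = 0
  ∂f/∂y = -3*z^2
  ∂f/∂z = -6*y*z.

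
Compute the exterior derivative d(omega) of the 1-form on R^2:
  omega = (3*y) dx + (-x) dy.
d(omega) = (-4) dx ∧ dy

For a 1-form omega = sum_i f_i dx_i, the exterior derivative is
  d(omega) = sum_{i < j} (∂f_j/∂x_i - ∂f_i/∂x_j) dx_i ∧ dx_j.
  coefficient of dx ∧ dy: ∂f_2/∂x - ∂f_1/∂y = ∂(-x)/∂x - ∂(3*y)/∂y = -4
Assembling: d(omega) = (-4) dx ∧ dy.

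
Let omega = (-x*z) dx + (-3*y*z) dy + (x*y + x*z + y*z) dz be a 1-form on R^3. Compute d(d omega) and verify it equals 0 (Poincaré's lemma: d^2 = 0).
d(d omega) = 0

Step 1: d omega = sum_{i<j} (∂f_j/∂x_i - ∂f_i/∂x_j) dx_i ∧ dx_j:
  coeff of dx ∧ dy: 0
  coeff of dx ∧ dz: x + y + z
  coeff of dy ∧ dz: x + 3*y + z
Step 2: Apply d again to each 2-form coefficient. The only possible 3-form in R^3 is dx ∧ dy ∧ dz, with coefficient
  ∂(coeff of dy∧dz)/∂x - ∂(coeff of dx∧dz)/∂y + ∂(coeff of dx∧dy)/∂z
  = ∂/∂x (x + 3*y + z) - ∂/∂y (x + y + z) + ∂/∂z (0).
Each of these terms simplifies to sums of mixed partials that cancel in pairs. The result is 0 (by equality of mixed partials for smooth functions — Schwarz / Clairaut).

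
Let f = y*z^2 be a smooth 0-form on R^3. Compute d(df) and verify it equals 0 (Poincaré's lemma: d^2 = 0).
d(df) = 0

Step 1: df = sum_i (∂f/∂x_i) dx_i = (0) dx + (z^2) dy + (2*y*z) dz.
Step 2: Apply d again. Using the 1-form formula, the coefficient of dx ∧ dy in d(df) is ∂^2 f/∂x ∂y - ∂^2 f/∂y ∂x = (0) - (0) = 0 (equality of mixed partials for smooth f).
Similarly for dx ∧ dz and dy ∧ dz — all coefficients vanish. So d(df) = 0.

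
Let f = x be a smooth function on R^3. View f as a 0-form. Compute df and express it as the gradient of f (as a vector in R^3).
df = (1) dx + (0) dy + (0) dz; grad f = (1, 0, 0)

For a 0-form f, d f = (∂f/∂x) dx + (∂f/∂y) dy + (∂f/∂z) dz. The components of the vector representation are exactly the entries of grad f in Cartesian coordinates:
  ∂f/∂x = 1
  ∂f/∂y = 0
  ∂f/∂z = 0.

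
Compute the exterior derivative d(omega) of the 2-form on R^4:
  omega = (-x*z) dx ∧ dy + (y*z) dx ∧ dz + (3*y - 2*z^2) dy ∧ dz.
d(omega) = (-x - z) dx ∧ dy ∧ dz

For a 2-form omega = sum_{i<j} g_{ij} dx_i ∧ dx_j, the exterior derivative is
  d(omega) = sum_{i<j} d(g_{ij}) ∧ dx_i ∧ dx_j = sum_{i<j, k} (∂g_{ij}/∂x_k) dx_k ∧ dx_i ∧ dx_j.
Expand each term, using dx_k ∧ dx_i ∧ dx_j = sgn(permutation) dx_{(a)} ∧ dx_{(b)} ∧ dx_{(c)} with (a < b < c) sorted:
  d(-x*z) includes (∂/∂z)(-x*z) dz = (-x) dz, which multiplied by dx ∧ dy gives (-x) dx ∧ dy ∧ dz
  d(y*z) includes (∂/∂y)(y*z) dy = (z) dy, which multiplied by dx ∧ dz gives (-z) dx ∧ dy ∧ dz
Collecting like 3-forms: d(omega) = (-x - z) dx ∧ dy ∧ dz.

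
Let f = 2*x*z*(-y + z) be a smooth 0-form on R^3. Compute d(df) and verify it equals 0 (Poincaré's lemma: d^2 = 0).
d(df) = 0

Step 1: df = sum_i (∂f/∂x_i) dx_i = (2*z*(-y + z)) dx + (-2*x*z) dy + (2*x*(-y + 2*z)) dz.
Step 2: Apply d again. Using the 1-form formula, the coefficient of dx ∧ dy in d(df) is ∂^2 f/∂x ∂y - ∂^2 f/∂y ∂x = (-2*z) - (-2*z) = 0 (equality of mixed partials for smooth f).
Similarly for dx ∧ dz and dy ∧ dz — all coefficients vanish. So d(df) = 0.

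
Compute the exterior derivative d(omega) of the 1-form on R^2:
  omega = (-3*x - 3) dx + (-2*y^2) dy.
d(omega) = 0

For a 1-form omega = sum_i f_i dx_i, the exterior derivative is
  d(omega) = sum_{i < j} (∂f_j/∂x_i - ∂f_i/∂x_j) dx_i ∧ dx_j.

Assembling: d(omega) = 0.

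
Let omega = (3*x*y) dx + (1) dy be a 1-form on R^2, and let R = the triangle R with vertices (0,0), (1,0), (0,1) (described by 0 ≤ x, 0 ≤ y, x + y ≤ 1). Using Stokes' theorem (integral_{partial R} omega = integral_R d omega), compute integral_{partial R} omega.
integral_(partial R) omega = -1/2

Stokes: integral_partial_R omega = integral_R d omega with d omega = (∂Q/∂x - ∂P/∂y) dx ∧ dy.
  ∂Q/∂x = 0
  ∂P/∂y = 3*x
  integrand = ∂Q/∂x - ∂P/∂y = -3*x.
Integrating over R: integral_0^1 integral_0^{1-x} (-3*x) dy dx = -1/2.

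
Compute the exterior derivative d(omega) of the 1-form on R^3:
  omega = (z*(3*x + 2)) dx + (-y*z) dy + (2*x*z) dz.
d(omega) = (-3*x + 2*z - 2) dx ∧ dz + (y) dy ∧ dz

For a 1-form omega = sum_i f_i dx_i, the exterior derivative is
  d(omega) = sum_{i < j} (∂f_j/∂x_i - ∂f_i/∂x_j) dx_i ∧ dx_j.
  coefficient of dx ∧ dz: ∂f_3/∂x - ∂f_1/∂z = ∂(2*x*z)/∂x - ∂(z*(3*x + 2))/∂z = -3*x + 2*z - 2
  coefficient of dy ∧ dz: ∂f_3/∂y - ∂f_2/∂z = ∂(2*x*z)/∂y - ∂(-y*z)/∂z = y
Assembling: d(omega) = (-3*x + 2*z - 2) dx ∧ dz + (y) dy ∧ dz.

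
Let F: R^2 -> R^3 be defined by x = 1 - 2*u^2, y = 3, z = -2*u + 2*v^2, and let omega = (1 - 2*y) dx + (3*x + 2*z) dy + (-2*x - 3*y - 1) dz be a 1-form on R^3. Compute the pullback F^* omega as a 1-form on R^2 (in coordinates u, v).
F^* omega = (-8*u^2 + 20*u + 24) du + (16*v*(u^2 - 3)) dv

Using F^*(f dg) = (f ∘ F) d(g ∘ F), substitute each coordinate x_i by F_i(u, v) in f_i, and replace dx_i by d F_i = (∂F_i/∂u) du + (∂F_i/∂v) dv.
  For the x component: f_1(F) = -5; d F_1 = (-4*u) du + (0) dv
  For the y component: f_2(F) = -6*u^2 - 4*u + 4*v^2 + 3; d F_2 = (0) du + (0) dv
  For the z component: f_3(F) = 4*u^2 - 12; d F_3 = (-2) du + (4*v) dv
Combining and collecting du, dv coefficients:
  coeff of du: -8*u^2 + 20*u + 24
  coeff of dv: 16*v*(u^2 - 3)
F^* omega = (-8*u^2 + 20*u + 24) du + (16*v*(u^2 - 3)) dv.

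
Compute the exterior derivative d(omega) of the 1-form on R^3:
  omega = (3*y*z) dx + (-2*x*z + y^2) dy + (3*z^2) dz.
d(omega) = (-5*z) dx ∧ dy + (-3*y) dx ∧ dz + (2*x) dy ∧ dz

For a 1-form omega = sum_i f_i dx_i, the exterior derivative is
  d(omega) = sum_{i < j} (∂f_j/∂x_i - ∂f_i/∂x_j) dx_i ∧ dx_j.
  coefficient of dx ∧ dy: ∂f_2/∂x - ∂f_1/∂y = ∂(-2*x*z + y^2)/∂x - ∂(3*y*z)/∂y = -5*z
  coefficient of dx ∧ dz: ∂f_3/∂x - ∂f_1/∂z = ∂(3*z^2)/∂x - ∂(3*y*z)/∂z = -3*y
  coefficient of dy ∧ dz: ∂f_3/∂y - ∂f_2/∂z = ∂(3*z^2)/∂y - ∂(-2*x*z + y^2)/∂z = 2*x
Assembling: d(omega) = (-5*z) dx ∧ dy + (-3*y) dx ∧ dz + (2*x) dy ∧ dz.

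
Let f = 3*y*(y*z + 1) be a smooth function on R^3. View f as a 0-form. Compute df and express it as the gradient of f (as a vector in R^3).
df = (0) dx + (6*y*z + 3) dy + (3*y^2) dz; grad f = (0, 6*y*z + 3, 3*y^2)

For a 0-form f, d f = (∂f/∂x) dx + (∂f/∂y) dy + (∂f/∂z) dz. The components of the vector representation are exactly the entries of grad f in Cartesian coordinates:
  ∂f/∂x = 0
  ∂f/∂y = 6*y*z + 3
  ∂f/∂z = 3*y^2.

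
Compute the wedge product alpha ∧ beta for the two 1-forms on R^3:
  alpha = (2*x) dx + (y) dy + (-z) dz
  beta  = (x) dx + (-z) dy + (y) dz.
alpha ∧ beta = (-x*(y + 2*z)) dx ∧ dy + (x*(2*y + z)) dx ∧ dz + (y^2 - z^2) dy ∧ dz

Distribute the wedge, using dx_i ∧ dx_j = -dx_j ∧ dx_i and dx_i ∧ dx_i = 0. For each pair (i, j) with i < j, the coefficient of dx_i ∧ dx_j in alpha ∧ beta is (alpha_i * beta_j - alpha_j * beta_i). Collecting: alpha ∧ beta = (-x*(y + 2*z)) dx ∧ dy + (x*(2*y + z)) dx ∧ dz + (y^2 - z^2) dy ∧ dz.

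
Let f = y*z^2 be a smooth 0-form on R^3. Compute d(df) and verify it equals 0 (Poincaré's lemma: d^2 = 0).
d(df) = 0

Step 1: df = sum_i (∂f/∂x_i) dx_i = (0) dx + (z^2) dy + (2*y*z) dz.
Step 2: Apply d again. Using the 1-form formula, the coefficient of dx ∧ dy in d(df) is ∂^2 f/∂x ∂y - ∂^2 f/∂y ∂x = (0) - (0) = 0 (equality of mixed partials for smooth f).
Similarly for dx ∧ dz and dy ∧ dz — all coefficients vanish. So d(df) = 0.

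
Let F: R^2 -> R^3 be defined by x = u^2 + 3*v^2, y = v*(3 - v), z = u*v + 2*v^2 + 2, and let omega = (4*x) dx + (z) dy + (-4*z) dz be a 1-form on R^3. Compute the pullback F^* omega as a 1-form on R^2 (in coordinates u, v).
F^* omega = (8*u^3 + 20*u*v^2 - 8*v^3 - 8*v) du + (20*u^2*v - 26*u*v^2 + 3*u*v - 8*u + 36*v^3 + 6*v^2 - 36*v + 6) dv

Using F^*(f dg) = (f ∘ F) d(g ∘ F), substitute each coordinate x_i by F_i(u, v) in f_i, and replace dx_i by d F_i = (∂F_i/∂u) du + (∂F_i/∂v) dv.
  For the x component: f_1(F) = 4*u^2 + 12*v^2; d F_1 = (2*u) du + (6*v) dv
  For the y component: f_2(F) = u*v + 2*v^2 + 2; d F_2 = (0) du + (3 - 2*v) dv
  For the z component: f_3(F) = -4*u*v - 8*v^2 - 8; d F_3 = (v) du + (u + 4*v) dv
Combining and collecting du, dv coefficients:
  coeff of du: 8*u^3 + 20*u*v^2 - 8*v^3 - 8*v
  coeff of dv: 20*u^2*v - 26*u*v^2 + 3*u*v - 8*u + 36*v^3 + 6*v^2 - 36*v + 6
F^* omega = (8*u^3 + 20*u*v^2 - 8*v^3 - 8*v) du + (20*u^2*v - 26*u*v^2 + 3*u*v - 8*u + 36*v^3 + 6*v^2 - 36*v + 6) dv.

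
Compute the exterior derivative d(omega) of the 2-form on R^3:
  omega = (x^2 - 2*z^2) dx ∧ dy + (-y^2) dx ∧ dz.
d(omega) = (2*y - 4*z) dx ∧ dy ∧ dz

For a 2-form omega = sum_{i<j} g_{ij} dx_i ∧ dx_j, the exterior derivative is
  d(omega) = sum_{i<j} d(g_{ij}) ∧ dx_i ∧ dx_j = sum_{i<j, k} (∂g_{ij}/∂x_k) dx_k ∧ dx_i ∧ dx_j.
Expand each term, using dx_k ∧ dx_i ∧ dx_j = sgn(permutation) dx_{(a)} ∧ dx_{(b)} ∧ dx_{(c)} with (a < b < c) sorted:
  d(x^2 - 2*z^2) includes (∂/∂z)(x^2 - 2*z^2) dz = (-4*z) dz, which multiplied by dx ∧ dy gives (-4*z) dx ∧ dy ∧ dz
  d(-y^2) includes (∂/∂y)(-y^2) dy = (-2*y) dy, which multiplied by dx ∧ dz gives (2*y) dx ∧ dy ∧ dz
Collecting like 3-forms: d(omega) = (2*y - 4*z) dx ∧ dy ∧ dz.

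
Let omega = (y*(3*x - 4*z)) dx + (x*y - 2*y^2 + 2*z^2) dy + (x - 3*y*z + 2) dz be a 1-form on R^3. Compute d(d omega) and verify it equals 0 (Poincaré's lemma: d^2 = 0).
d(d omega) = 0

Step 1: d omega = sum_{i<j} (∂f_j/∂x_i - ∂f_i/∂x_j) dx_i ∧ dx_j:
  coeff of dx ∧ dy: -3*x + y + 4*z
  coeff of dx ∧ dz: 4*y + 1
  coeff of dy ∧ dz: -7*z
Step 2: Apply d again to each 2-form coefficient. The only possible 3-form in R^3 is dx ∧ dy ∧ dz, with coefficient
  ∂(coeff of dy∧dz)/∂x - ∂(coeff of dx∧dz)/∂y + ∂(coeff of dx∧dy)/∂z
  = ∂/∂x (-7*z) - ∂/∂y (4*y + 1) + ∂/∂z (-3*x + y + 4*z).
Each of these terms simplifies to sums of mixed partials that cancel in pairs. The result is 0 (by equality of mixed partials for smooth functions — Schwarz / Clairaut).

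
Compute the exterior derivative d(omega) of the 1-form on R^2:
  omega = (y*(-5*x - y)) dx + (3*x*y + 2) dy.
d(omega) = (5*x + 5*y) dx ∧ dy

For a 1-form omega = sum_i f_i dx_i, the exterior derivative is
  d(omega) = sum_{i < j} (∂f_j/∂x_i - ∂f_i/∂x_j) dx_i ∧ dx_j.
  coefficient of dx ∧ dy: ∂f_2/∂x - ∂f_1/∂y = ∂(3*x*y + 2)/∂x - ∂(y*(-5*x - y))/∂y = 5*x + 5*y
Assembling: d(omega) = (5*x + 5*y) dx ∧ dy.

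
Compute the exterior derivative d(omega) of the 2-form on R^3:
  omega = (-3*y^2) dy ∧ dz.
d(omega) = 0

For a 2-form omega = sum_{i<j} g_{ij} dx_i ∧ dx_j, the exterior derivative is
  d(omega) = sum_{i<j} d(g_{ij}) ∧ dx_i ∧ dx_j = sum_{i<j, k} (∂g_{ij}/∂x_k) dx_k ∧ dx_i ∧ dx_j.
Expand each term, using dx_k ∧ dx_i ∧ dx_j = sgn(permutation) dx_{(a)} ∧ dx_{(b)} ∧ dx_{(c)} with (a < b < c) sorted:

Collecting like 3-forms: d(omega) = 0.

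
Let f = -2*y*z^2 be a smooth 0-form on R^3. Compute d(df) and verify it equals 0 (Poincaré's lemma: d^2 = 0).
d(df) = 0

Step 1: df = sum_i (∂f/∂x_i) dx_i = (0) dx + (-2*z^2) dy + (-4*y*z) dz.
Step 2: Apply d again. Using the 1-form formula, the coefficient of dx ∧ dy in d(df) is ∂^2 f/∂x ∂y - ∂^2 f/∂y ∂x = (0) - (0) = 0 (equality of mixed partials for smooth f).
Similarly for dx ∧ dz and dy ∧ dz — all coefficients vanish. So d(df) = 0.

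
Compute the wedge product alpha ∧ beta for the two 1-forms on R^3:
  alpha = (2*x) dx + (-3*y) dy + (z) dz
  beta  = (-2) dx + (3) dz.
alpha ∧ beta = (6*x + 2*z) dx ∧ dz + (-6*y) dx ∧ dy + (-9*y) dy ∧ dz

Distribute the wedge, using dx_i ∧ dx_j = -dx_j ∧ dx_i and dx_i ∧ dx_i = 0. For each pair (i, j) with i < j, the coefficient of dx_i ∧ dx_j in alpha ∧ beta is (alpha_i * beta_j - alpha_j * beta_i). Collecting: alpha ∧ beta = (6*x + 2*z) dx ∧ dz + (-6*y) dx ∧ dy + (-9*y) dy ∧ dz.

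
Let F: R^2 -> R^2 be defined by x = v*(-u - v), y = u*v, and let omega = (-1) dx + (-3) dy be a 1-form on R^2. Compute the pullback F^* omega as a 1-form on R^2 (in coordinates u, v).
F^* omega = (-2*v) du + (-2*u + 2*v) dv

Using F^*(f dg) = (f ∘ F) d(g ∘ F), substitute each coordinate x_i by F_i(u, v) in f_i, and replace dx_i by d F_i = (∂F_i/∂u) du + (∂F_i/∂v) dv.
  For the x component: f_1(F) = -1; d F_1 = (-v) du + (-u - 2*v) dv
  For the y component: f_2(F) = -3; d F_2 = (v) du + (u) dv
Combining and collecting du, dv coefficients:
  coeff of du: -2*v
  coeff of dv: -2*u + 2*v
F^* omega = (-2*v) du + (-2*u + 2*v) dv.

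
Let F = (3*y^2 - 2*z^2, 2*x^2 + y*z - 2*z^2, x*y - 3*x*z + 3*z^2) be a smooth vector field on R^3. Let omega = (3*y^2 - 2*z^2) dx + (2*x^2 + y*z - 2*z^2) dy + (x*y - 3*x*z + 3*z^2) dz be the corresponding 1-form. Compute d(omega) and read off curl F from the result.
d(omega) = (x - y + 4*z) dy ∧ dz + (-y - z) dz ∧ dx + (4*x - 6*y) dx ∧ dy; curl F = (x - y + 4*z, -y - z, 4*x - 6*y)

d omega = sum_{i<j} (∂f_j/∂x_i - ∂f_i/∂x_j) dx_i ∧ dx_j. Under the identification (dy ∧ dz, dz ∧ dx, dx ∧ dy) ↔ (e_x, e_y, e_z), the coefficients are exactly the components of curl F. Compute:
  ∂R/∂y - ∂Q/∂z = (x) - (y - 4*z) = x - y + 4*z
  ∂P/∂z - ∂R/∂x = (-4*z) - (y - 3*z) = -y - z
  ∂Q/∂x - ∂P/∂y = (4*x) - (6*y) = 4*x - 6*y.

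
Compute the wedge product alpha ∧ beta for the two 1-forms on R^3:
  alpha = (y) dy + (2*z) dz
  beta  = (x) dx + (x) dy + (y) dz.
alpha ∧ beta = (-x*y) dx ∧ dy + (-2*x*z + y^2) dy ∧ dz + (-2*x*z) dx ∧ dz

Distribute the wedge, using dx_i ∧ dx_j = -dx_j ∧ dx_i and dx_i ∧ dx_i = 0. For each pair (i, j) with i < j, the coefficient of dx_i ∧ dx_j in alpha ∧ beta is (alpha_i * beta_j - alpha_j * beta_i). Collecting: alpha ∧ beta = (-x*y) dx ∧ dy + (-2*x*z + y^2) dy ∧ dz + (-2*x*z) dx ∧ dz.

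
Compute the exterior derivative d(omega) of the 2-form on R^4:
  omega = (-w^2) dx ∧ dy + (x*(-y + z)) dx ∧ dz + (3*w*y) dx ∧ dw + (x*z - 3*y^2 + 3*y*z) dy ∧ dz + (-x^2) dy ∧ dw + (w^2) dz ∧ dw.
d(omega) = (-5*w - 2*x) dx ∧ dy ∧ dw + (x + z) dx ∧ dy ∧ dz

For a 2-form omega = sum_{i<j} g_{ij} dx_i ∧ dx_j, the exterior derivative is
  d(omega) = sum_{i<j} d(g_{ij}) ∧ dx_i ∧ dx_j = sum_{i<j, k} (∂g_{ij}/∂x_k) dx_k ∧ dx_i ∧ dx_j.
Expand each term, using dx_k ∧ dx_i ∧ dx_j = sgn(permutation) dx_{(a)} ∧ dx_{(b)} ∧ dx_{(c)} with (a < b < c) sorted:
  d(-w^2) includes (∂/∂w)(-w^2) dw = (-2*w) dw, which multiplied by dx ∧ dy gives (-2*w) dx ∧ dy ∧ dw
  d(x*(-y + z)) includes (∂/∂y)(x*(-y + z)) dy = (-x) dy, which multiplied by dx ∧ dz gives (x) dx ∧ dy ∧ dz
  d(3*w*y) includes (∂/∂y)(3*w*y) dy = (3*w) dy, which multiplied by dx ∧ dw gives (-3*w) dx ∧ dy ∧ dw
  d(x*z - 3*y^2 + 3*y*z) includes (∂/∂x)(x*z - 3*y^2 + 3*y*z) dx = (z) dx, which multiplied by dy ∧ dz gives (z) dx ∧ dy ∧ dz
  d(-x^2) includes (∂/∂x)(-x^2) dx = (-2*x) dx, which multiplied by dy ∧ dw gives (-2*x) dx ∧ dy ∧ dw
Collecting like 3-forms: d(omega) = (-5*w - 2*x) dx ∧ dy ∧ dw + (x + z) dx ∧ dy ∧ dz.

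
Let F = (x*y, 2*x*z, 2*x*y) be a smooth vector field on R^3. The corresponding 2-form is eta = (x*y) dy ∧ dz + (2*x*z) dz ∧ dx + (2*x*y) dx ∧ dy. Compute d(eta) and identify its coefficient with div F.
d(eta) = (y) dx ∧ dy ∧ dz; div F = y

For a 2-form in R^3 of the form above, applying d gives a 3-form with coefficient ∂P/∂x + ∂Q/∂y + ∂R/∂z:
  ∂P/∂x = y
  ∂Q/∂y = 0
  ∂R/∂z = 0
Sum = y, which is exactly div F.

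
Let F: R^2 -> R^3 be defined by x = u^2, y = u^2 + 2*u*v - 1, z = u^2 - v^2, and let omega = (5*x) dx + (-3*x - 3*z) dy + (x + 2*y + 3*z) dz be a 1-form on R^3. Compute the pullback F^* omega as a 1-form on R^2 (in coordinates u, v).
F^* omega = (10*u^3 - 4*u^2*v - 4*u + 6*v^3) du + (-12*u^3 - 12*u^2*v - 2*u*v^2 + 6*v^3 + 4*v) dv

Using F^*(f dg) = (f ∘ F) d(g ∘ F), substitute each coordinate x_i by F_i(u, v) in f_i, and replace dx_i by d F_i = (∂F_i/∂u) du + (∂F_i/∂v) dv.
  For the x component: f_1(F) = 5*u^2; d F_1 = (2*u) du + (0) dv
  For the y component: f_2(F) = -6*u^2 + 3*v^2; d F_2 = (2*u + 2*v) du + (2*u) dv
  For the z component: f_3(F) = 6*u^2 + 4*u*v - 3*v^2 - 2; d F_3 = (2*u) du + (-2*v) dv
Combining and collecting du, dv coefficients:
  coeff of du: 10*u^3 - 4*u^2*v - 4*u + 6*v^3
  coeff of dv: -12*u^3 - 12*u^2*v - 2*u*v^2 + 6*v^3 + 4*v
F^* omega = (10*u^3 - 4*u^2*v - 4*u + 6*v^3) du + (-12*u^3 - 12*u^2*v - 2*u*v^2 + 6*v^3 + 4*v) dv.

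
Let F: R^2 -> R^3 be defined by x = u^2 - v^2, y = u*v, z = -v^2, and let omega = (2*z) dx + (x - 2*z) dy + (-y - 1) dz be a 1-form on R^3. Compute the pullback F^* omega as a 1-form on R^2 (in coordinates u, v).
F^* omega = (v*(u^2 - 4*u*v + v^2)) du + (u^3 + 3*u*v^2 + 4*v^3 + 2*v) dv

Using F^*(f dg) = (f ∘ F) d(g ∘ F), substitute each coordinate x_i by F_i(u, v) in f_i, and replace dx_i by d F_i = (∂F_i/∂u) du + (∂F_i/∂v) dv.
  For the x component: f_1(F) = -2*v^2; d F_1 = (2*u) du + (-2*v) dv
  For the y component: f_2(F) = u^2 + v^2; d F_2 = (v) du + (u) dv
  For the z component: f_3(F) = -u*v - 1; d F_3 = (0) du + (-2*v) dv
Combining and collecting du, dv coefficients:
  coeff of du: v*(u^2 - 4*u*v + v^2)
  coeff of dv: u^3 + 3*u*v^2 + 4*v^3 + 2*v
F^* omega = (v*(u^2 - 4*u*v + v^2)) du + (u^3 + 3*u*v^2 + 4*v^3 + 2*v) dv.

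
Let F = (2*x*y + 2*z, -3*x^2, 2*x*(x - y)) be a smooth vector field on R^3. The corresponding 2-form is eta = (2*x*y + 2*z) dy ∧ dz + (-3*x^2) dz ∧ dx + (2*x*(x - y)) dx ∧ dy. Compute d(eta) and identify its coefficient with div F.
d(eta) = (2*y) dx ∧ dy ∧ dz; div F = 2*y

For a 2-form in R^3 of the form above, applying d gives a 3-form with coefficient ∂P/∂x + ∂Q/∂y + ∂R/∂z:
  ∂P/∂x = 2*y
  ∂Q/∂y = 0
  ∂R/∂z = 0
Sum = 2*y, which is exactly div F.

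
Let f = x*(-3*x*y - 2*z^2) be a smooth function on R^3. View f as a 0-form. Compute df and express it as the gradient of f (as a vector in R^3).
df = (-6*x*y - 2*z^2) dx + (-3*x^2) dy + (-4*x*z) dz; grad f = (-6*x*y - 2*z^2, -3*x^2, -4*x*z)

For a 0-form f, d f = (∂f/∂x) dx + (∂f/∂y) dy + (∂f/∂z) dz. The components of the vector representation are exactly the entries of grad f in Cartesian coordinates:
  ∂f/∂x = -6*x*y - 2*z^2
  ∂f/∂y = -3*x^2
  ∂f/∂z = -4*x*z.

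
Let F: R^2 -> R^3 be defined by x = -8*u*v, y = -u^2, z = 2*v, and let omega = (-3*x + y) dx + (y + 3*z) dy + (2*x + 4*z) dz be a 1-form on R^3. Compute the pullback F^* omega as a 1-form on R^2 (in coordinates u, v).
F^* omega = (2*u*(u^2 + 4*u*v - 96*v^2 - 6*v)) du + (8*u^3 - 192*u^2*v - 32*u*v + 16*v) dv

Using F^*(f dg) = (f ∘ F) d(g ∘ F), substitute each coordinate x_i by F_i(u, v) in f_i, and replace dx_i by d F_i = (∂F_i/∂u) du + (∂F_i/∂v) dv.
  For the x component: f_1(F) = u*(-u + 24*v); d F_1 = (-8*v) du + (-8*u) dv
  For the y component: f_2(F) = -u^2 + 6*v; d F_2 = (-2*u) du + (0) dv
  For the z component: f_3(F) = 8*v*(1 - 2*u); d F_3 = (0) du + (2) dv
Combining and collecting du, dv coefficients:
  coeff of du: 2*u*(u^2 + 4*u*v - 96*v^2 - 6*v)
  coeff of dv: 8*u^3 - 192*u^2*v - 32*u*v + 16*v
F^* omega = (2*u*(u^2 + 4*u*v - 96*v^2 - 6*v)) du + (8*u^3 - 192*u^2*v - 32*u*v + 16*v) dv.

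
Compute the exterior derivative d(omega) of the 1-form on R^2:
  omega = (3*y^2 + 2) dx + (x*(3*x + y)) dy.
d(omega) = (6*x - 5*y) dx ∧ dy

For a 1-form omega = sum_i f_i dx_i, the exterior derivative is
  d(omega) = sum_{i < j} (∂f_j/∂x_i - ∂f_i/∂x_j) dx_i ∧ dx_j.
  coefficient of dx ∧ dy: ∂f_2/∂x - ∂f_1/∂y = ∂(x*(3*x + y))/∂x - ∂(3*y^2 + 2)/∂y = 6*x - 5*y
Assembling: d(omega) = (6*x - 5*y) dx ∧ dy.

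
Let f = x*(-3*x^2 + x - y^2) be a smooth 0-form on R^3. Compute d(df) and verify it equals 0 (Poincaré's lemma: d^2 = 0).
d(df) = 0

Step 1: df = sum_i (∂f/∂x_i) dx_i = (-9*x^2 + 2*x - y^2) dx + (-2*x*y) dy + (0) dz.
Step 2: Apply d again. Using the 1-form formula, the coefficient of dx ∧ dy in d(df) is ∂^2 f/∂x ∂y - ∂^2 f/∂y ∂x = (-2*y) - (-2*y) = 0 (equality of mixed partials for smooth f).
Similarly for dx ∧ dz and dy ∧ dz — all coefficients vanish. So d(df) = 0.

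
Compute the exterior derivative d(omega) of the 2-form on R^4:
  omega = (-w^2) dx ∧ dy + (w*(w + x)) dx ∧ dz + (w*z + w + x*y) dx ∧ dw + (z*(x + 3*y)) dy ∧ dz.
d(omega) = (-2*w - x) dx ∧ dy ∧ dw + (w + x) dx ∧ dz ∧ dw + (z) dx ∧ dy ∧ dz

For a 2-form omega = sum_{i<j} g_{ij} dx_i ∧ dx_j, the exterior derivative is
  d(omega) = sum_{i<j} d(g_{ij}) ∧ dx_i ∧ dx_j = sum_{i<j, k} (∂g_{ij}/∂x_k) dx_k ∧ dx_i ∧ dx_j.
Expand each term, using dx_k ∧ dx_i ∧ dx_j = sgn(permutation) dx_{(a)} ∧ dx_{(b)} ∧ dx_{(c)} with (a < b < c) sorted:
  d(-w^2) includes (∂/∂w)(-w^2) dw = (-2*w) dw, which multiplied by dx ∧ dy gives (-2*w) dx ∧ dy ∧ dw
  d(w*(w + x)) includes (∂/∂w)(w*(w + x)) dw = (2*w + x) dw, which multiplied by dx ∧ dz gives (2*w + x) dx ∧ dz ∧ dw
  d(w*z + w + x*y) includes (∂/∂y)(w*z + w + x*y) dy = (x) dy, which multiplied by dx ∧ dw gives (-x) dx ∧ dy ∧ dw
  d(w*z + w + x*y) includes (∂/∂z)(w*z + w + x*y) dz = (w) dz, which multiplied by dx ∧ dw gives (-w) dx ∧ dz ∧ dw
  d(z*(x + 3*y)) includes (∂/∂x)(z*(x + 3*y)) dx = (z) dx, which multiplied by dy ∧ dz gives (z) dx ∧ dy ∧ dz
Collecting like 3-forms: d(omega) = (-2*w - x) dx ∧ dy ∧ dw + (w + x) dx ∧ dz ∧ dw + (z) dx ∧ dy ∧ dz.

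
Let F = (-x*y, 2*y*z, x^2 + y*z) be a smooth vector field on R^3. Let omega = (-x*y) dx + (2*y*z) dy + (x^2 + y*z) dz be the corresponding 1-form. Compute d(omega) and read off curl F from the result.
d(omega) = (-2*y + z) dy ∧ dz + (-2*x) dz ∧ dx + (x) dx ∧ dy; curl F = (-2*y + z, -2*x, x)

d omega = sum_{i<j} (∂f_j/∂x_i - ∂f_i/∂x_j) dx_i ∧ dx_j. Under the identification (dy ∧ dz, dz ∧ dx, dx ∧ dy) ↔ (e_x, e_y, e_z), the coefficients are exactly the components of curl F. Compute:
  ∂R/∂y - ∂Q/∂z = (z) - (2*y) = -2*y + z
  ∂P/∂z - ∂R/∂x = (0) - (2*x) = -2*x
  ∂Q/∂x - ∂P/∂y = (0) - (-x) = x.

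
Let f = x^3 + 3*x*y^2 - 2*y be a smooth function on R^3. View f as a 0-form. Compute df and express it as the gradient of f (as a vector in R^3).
df = (3*x^2 + 3*y^2) dx + (6*x*y - 2) dy + (0) dz; grad f = (3*x^2 + 3*y^2, 6*x*y - 2, 0)

For a 0-form f, d f = (∂f/∂x) dx + (∂f/∂y) dy + (∂f/∂z) dz. The components of the vector representation are exactly the entries of grad f in Cartesian coordinates:
  ∂f/∂x = 3*x^2 + 3*y^2
  ∂f/∂y = 6*x*y - 2
  ∂f/∂z = 0.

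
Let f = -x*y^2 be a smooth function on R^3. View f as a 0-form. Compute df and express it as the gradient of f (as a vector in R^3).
df = (-y^2) dx + (-2*x*y) dy + (0) dz; grad f = (-y^2, -2*x*y, 0)

For a 0-form f, d f = (∂f/∂x) dx + (∂f/∂y) dy + (∂f/∂z) dz. The components of the vector representation are exactly the entries of grad f in Cartesian coordinates:
  ∂f/∂x = -y^2
  ∂f/∂y = -2*x*y
  ∂f/∂z = 0.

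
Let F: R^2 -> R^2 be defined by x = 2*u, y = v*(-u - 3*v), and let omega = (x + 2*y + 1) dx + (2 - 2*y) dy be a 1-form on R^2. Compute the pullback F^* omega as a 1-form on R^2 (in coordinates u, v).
F^* omega = (-2*u*v^2 - 4*u*v + 4*u - 6*v^3 - 12*v^2 - 2*v + 2) du + (-2*u^2*v - 18*u*v^2 - 2*u - 36*v^3 - 12*v) dv

Using F^*(f dg) = (f ∘ F) d(g ∘ F), substitute each coordinate x_i by F_i(u, v) in f_i, and replace dx_i by d F_i = (∂F_i/∂u) du + (∂F_i/∂v) dv.
  For the x component: f_1(F) = -2*u*v + 2*u - 6*v^2 + 1; d F_1 = (2) du + (0) dv
  For the y component: f_2(F) = 2*u*v + 6*v^2 + 2; d F_2 = (-v) du + (-u - 6*v) dv
Combining and collecting du, dv coefficients:
  coeff of du: -2*u*v^2 - 4*u*v + 4*u - 6*v^3 - 12*v^2 - 2*v + 2
  coeff of dv: -2*u^2*v - 18*u*v^2 - 2*u - 36*v^3 - 12*v
F^* omega = (-2*u*v^2 - 4*u*v + 4*u - 6*v^3 - 12*v^2 - 2*v + 2) du + (-2*u^2*v - 18*u*v^2 - 2*u - 36*v^3 - 12*v) dv.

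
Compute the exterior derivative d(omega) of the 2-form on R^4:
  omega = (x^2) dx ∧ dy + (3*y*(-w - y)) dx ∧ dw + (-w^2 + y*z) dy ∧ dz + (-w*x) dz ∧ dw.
d(omega) = (3*w + 6*y) dx ∧ dy ∧ dw + (-2*w) dy ∧ dz ∧ dw + (-w) dx ∧ dz ∧ dw

For a 2-form omega = sum_{i<j} g_{ij} dx_i ∧ dx_j, the exterior derivative is
  d(omega) = sum_{i<j} d(g_{ij}) ∧ dx_i ∧ dx_j = sum_{i<j, k} (∂g_{ij}/∂x_k) dx_k ∧ dx_i ∧ dx_j.
Expand each term, using dx_k ∧ dx_i ∧ dx_j = sgn(permutation) dx_{(a)} ∧ dx_{(b)} ∧ dx_{(c)} with (a < b < c) sorted:
  d(3*y*(-w - y)) includes (∂/∂y)(3*y*(-w - y)) dy = (-3*w - 6*y) dy, which multiplied by dx ∧ dw gives (3*w + 6*y) dx ∧ dy ∧ dw
  d(-w^2 + y*z) includes (∂/∂w)(-w^2 + y*z) dw = (-2*w) dw, which multiplied by dy ∧ dz gives (-2*w) dy ∧ dz ∧ dw
  d(-w*x) includes (∂/∂x)(-w*x) dx = (-w) dx, which multiplied by dz ∧ dw gives (-w) dx ∧ dz ∧ dw
Collecting like 3-forms: d(omega) = (3*w + 6*y) dx ∧ dy ∧ dw + (-2*w) dy ∧ dz ∧ dw + (-w) dx ∧ dz ∧ dw.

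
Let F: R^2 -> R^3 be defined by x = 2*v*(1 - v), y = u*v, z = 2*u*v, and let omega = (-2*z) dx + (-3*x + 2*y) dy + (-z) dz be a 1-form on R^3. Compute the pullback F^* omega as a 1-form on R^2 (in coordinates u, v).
F^* omega = (2*v^2*(-u + 3*v - 3)) du + (2*u*v*(-u + 11*v - 7)) dv

Using F^*(f dg) = (f ∘ F) d(g ∘ F), substitute each coordinate x_i by F_i(u, v) in f_i, and replace dx_i by d F_i = (∂F_i/∂u) du + (∂F_i/∂v) dv.
  For the x component: f_1(F) = -4*u*v; d F_1 = (0) du + (2 - 4*v) dv
  For the y component: f_2(F) = 2*v*(u + 3*v - 3); d F_2 = (v) du + (u) dv
  For the z component: f_3(F) = -2*u*v; d F_3 = (2*v) du + (2*u) dv
Combining and collecting du, dv coefficients:
  coeff of du: 2*v^2*(-u + 3*v - 3)
  coeff of dv: 2*u*v*(-u + 11*v - 7)
F^* omega = (2*v^2*(-u + 3*v - 3)) du + (2*u*v*(-u + 11*v - 7)) dv.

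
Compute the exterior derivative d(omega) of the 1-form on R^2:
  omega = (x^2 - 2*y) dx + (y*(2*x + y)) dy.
d(omega) = (2*y + 2) dx ∧ dy

For a 1-form omega = sum_i f_i dx_i, the exterior derivative is
  d(omega) = sum_{i < j} (∂f_j/∂x_i - ∂f_i/∂x_j) dx_i ∧ dx_j.
  coefficient of dx ∧ dy: ∂f_2/∂x - ∂f_1/∂y = ∂(y*(2*x + y))/∂x - ∂(x^2 - 2*y)/∂y = 2*y + 2
Assembling: d(omega) = (2*y + 2) dx ∧ dy.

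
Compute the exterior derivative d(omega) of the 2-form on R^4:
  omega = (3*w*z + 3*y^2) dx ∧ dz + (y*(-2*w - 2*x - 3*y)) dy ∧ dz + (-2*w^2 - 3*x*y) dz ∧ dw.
d(omega) = (-8*y) dx ∧ dy ∧ dz + (-3*y + 3*z) dx ∧ dz ∧ dw + (-3*x - 2*y) dy ∧ dz ∧ dw

For a 2-form omega = sum_{i<j} g_{ij} dx_i ∧ dx_j, the exterior derivative is
  d(omega) = sum_{i<j} d(g_{ij}) ∧ dx_i ∧ dx_j = sum_{i<j, k} (∂g_{ij}/∂x_k) dx_k ∧ dx_i ∧ dx_j.
Expand each term, using dx_k ∧ dx_i ∧ dx_j = sgn(permutation) dx_{(a)} ∧ dx_{(b)} ∧ dx_{(c)} with (a < b < c) sorted:
  d(3*w*z + 3*y^2) includes (∂/∂y)(3*w*z + 3*y^2) dy = (6*y) dy, which multiplied by dx ∧ dz gives (-6*y) dx ∧ dy ∧ dz
  d(3*w*z + 3*y^2) includes (∂/∂w)(3*w*z + 3*y^2) dw = (3*z) dw, which multiplied by dx ∧ dz gives (3*z) dx ∧ dz ∧ dw
  d(y*(-2*w - 2*x - 3*y)) includes (∂/∂x)(y*(-2*w - 2*x - 3*y)) dx = (-2*y) dx, which multiplied by dy ∧ dz gives (-2*y) dx ∧ dy ∧ dz
  d(y*(-2*w - 2*x - 3*y)) includes (∂/∂w)(y*(-2*w - 2*x - 3*y)) dw = (-2*y) dw, which multiplied by dy ∧ dz gives (-2*y) dy ∧ dz ∧ dw
  d(-2*w^2 - 3*x*y) includes (∂/∂x)(-2*w^2 - 3*x*y) dx = (-3*y) dx, which multiplied by dz ∧ dw gives (-3*y) dx ∧ dz ∧ dw
  d(-2*w^2 - 3*x*y) includes (∂/∂y)(-2*w^2 - 3*x*y) dy = (-3*x) dy, which multiplied by dz ∧ dw gives (-3*x) dy ∧ dz ∧ dw
Collecting like 3-forms: d(omega) = (-8*y) dx ∧ dy ∧ dz + (-3*y + 3*z) dx ∧ dz ∧ dw + (-3*x - 2*y) dy ∧ dz ∧ dw.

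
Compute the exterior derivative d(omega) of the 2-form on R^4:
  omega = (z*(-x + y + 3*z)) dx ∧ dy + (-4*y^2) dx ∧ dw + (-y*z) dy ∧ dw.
d(omega) = (-x + y + 6*z) dx ∧ dy ∧ dz + (8*y) dx ∧ dy ∧ dw + (y) dy ∧ dz ∧ dw

For a 2-form omega = sum_{i<j} g_{ij} dx_i ∧ dx_j, the exterior derivative is
  d(omega) = sum_{i<j} d(g_{ij}) ∧ dx_i ∧ dx_j = sum_{i<j, k} (∂g_{ij}/∂x_k) dx_k ∧ dx_i ∧ dx_j.
Expand each term, using dx_k ∧ dx_i ∧ dx_j = sgn(permutation) dx_{(a)} ∧ dx_{(b)} ∧ dx_{(c)} with (a < b < c) sorted:
  d(z*(-x + y + 3*z)) includes (∂/∂z)(z*(-x + y + 3*z)) dz = (-x + y + 6*z) dz, which multiplied by dx ∧ dy gives (-x + y + 6*z) dx ∧ dy ∧ dz
  d(-4*y^2) includes (∂/∂y)(-4*y^2) dy = (-8*y) dy, which multiplied by dx ∧ dw gives (8*y) dx ∧ dy ∧ dw
  d(-y*z) includes (∂/∂z)(-y*z) dz = (-y) dz, which multiplied by dy ∧ dw gives (y) dy ∧ dz ∧ dw
Collecting like 3-forms: d(omega) = (-x + y + 6*z) dx ∧ dy ∧ dz + (8*y) dx ∧ dy ∧ dw + (y) dy ∧ dz ∧ dw.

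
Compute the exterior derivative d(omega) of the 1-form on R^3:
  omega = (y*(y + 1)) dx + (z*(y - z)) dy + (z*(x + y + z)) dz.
d(omega) = (-2*y - 1) dx ∧ dy + (z) dx ∧ dz + (-y + 3*z) dy ∧ dz

For a 1-form omega = sum_i f_i dx_i, the exterior derivative is
  d(omega) = sum_{i < j} (∂f_j/∂x_i - ∂f_i/∂x_j) dx_i ∧ dx_j.
  coefficient of dx ∧ dy: ∂f_2/∂x - ∂f_1/∂y = ∂(z*(y - z))/∂x - ∂(y*(y + 1))/∂y = -2*y - 1
  coefficient of dx ∧ dz: ∂f_3/∂x - ∂f_1/∂z = ∂(z*(x + y + z))/∂x - ∂(y*(y + 1))/∂z = z
  coefficient of dy ∧ dz: ∂f_3/∂y - ∂f_2/∂z = ∂(z*(x + y + z))/∂y - ∂(z*(y - z))/∂z = -y + 3*z
Assembling: d(omega) = (-2*y - 1) dx ∧ dy + (z) dx ∧ dz + (-y + 3*z) dy ∧ dz.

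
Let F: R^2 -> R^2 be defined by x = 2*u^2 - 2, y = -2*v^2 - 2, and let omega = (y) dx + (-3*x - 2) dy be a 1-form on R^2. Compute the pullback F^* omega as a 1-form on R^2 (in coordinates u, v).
F^* omega = (8*u*(-v^2 - 1)) du + (8*v*(3*u^2 - 2)) dv

Using F^*(f dg) = (f ∘ F) d(g ∘ F), substitute each coordinate x_i by F_i(u, v) in f_i, and replace dx_i by d F_i = (∂F_i/∂u) du + (∂F_i/∂v) dv.
  For the x component: f_1(F) = -2*v^2 - 2; d F_1 = (4*u) du + (0) dv
  For the y component: f_2(F) = 4 - 6*u^2; d F_2 = (0) du + (-4*v) dv
Combining and collecting du, dv coefficients:
  coeff of du: 8*u*(-v^2 - 1)
  coeff of dv: 8*v*(3*u^2 - 2)
F^* omega = (8*u*(-v^2 - 1)) du + (8*v*(3*u^2 - 2)) dv.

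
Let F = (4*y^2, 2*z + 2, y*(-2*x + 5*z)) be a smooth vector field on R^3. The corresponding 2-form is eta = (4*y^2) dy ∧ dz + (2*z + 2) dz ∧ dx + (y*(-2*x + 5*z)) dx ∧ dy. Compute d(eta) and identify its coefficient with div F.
d(eta) = (5*y) dx ∧ dy ∧ dz; div F = 5*y

For a 2-form in R^3 of the form above, applying d gives a 3-form with coefficient ∂P/∂x + ∂Q/∂y + ∂R/∂z:
  ∂P/∂x = 0
  ∂Q/∂y = 0
  ∂R/∂z = 5*y
Sum = 5*y, which is exactly div F.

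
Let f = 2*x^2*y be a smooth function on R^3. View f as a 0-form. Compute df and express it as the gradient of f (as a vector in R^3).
df = (4*x*y) dx + (2*x^2) dy + (0) dz; grad f = (4*x*y, 2*x^2, 0)

For a 0-form f, d f = (∂f/∂x) dx + (∂f/∂y) dy + (∂f/∂z) dz. The components of the vector representation are exactly the entries of grad f in Cartesian coordinates:
  ∂f/∂x = 4*x*y
  ∂f/∂y = 2*x^2
  ∂f/∂z = 0.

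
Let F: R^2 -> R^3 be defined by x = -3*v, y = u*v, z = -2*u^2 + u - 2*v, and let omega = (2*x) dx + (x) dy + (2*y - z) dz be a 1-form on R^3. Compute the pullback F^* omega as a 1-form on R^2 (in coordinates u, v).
F^* omega = (-8*u^3 - 8*u^2*v + 6*u^2 - 6*u*v - u - 3*v^2 + 2*v) du + (-4*u^2 - 7*u*v + 2*u + 14*v) dv

Using F^*(f dg) = (f ∘ F) d(g ∘ F), substitute each coordinate x_i by F_i(u, v) in f_i, and replace dx_i by d F_i = (∂F_i/∂u) du + (∂F_i/∂v) dv.
  For the x component: f_1(F) = -6*v; d F_1 = (0) du + (-3) dv
  For the y component: f_2(F) = -3*v; d F_2 = (v) du + (u) dv
  For the z component: f_3(F) = 2*u^2 + 2*u*v - u + 2*v; d F_3 = (1 - 4*u) du + (-2) dv
Combining and collecting du, dv coefficients:
  coeff of du: -8*u^3 - 8*u^2*v + 6*u^2 - 6*u*v - u - 3*v^2 + 2*v
  coeff of dv: -4*u^2 - 7*u*v + 2*u + 14*v
F^* omega = (-8*u^3 - 8*u^2*v + 6*u^2 - 6*u*v - u - 3*v^2 + 2*v) du + (-4*u^2 - 7*u*v + 2*u + 14*v) dv.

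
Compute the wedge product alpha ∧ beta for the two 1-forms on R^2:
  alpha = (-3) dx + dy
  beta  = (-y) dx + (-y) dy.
alpha ∧ beta = (4*y) dx ∧ dy

Distribute the wedge, using dx_i ∧ dx_j = -dx_j ∧ dx_i and dx_i ∧ dx_i = 0. For each pair (i, j) with i < j, the coefficient of dx_i ∧ dx_j in alpha ∧ beta is (alpha_i * beta_j - alpha_j * beta_i). Collecting: alpha ∧ beta = (4*y) dx ∧ dy.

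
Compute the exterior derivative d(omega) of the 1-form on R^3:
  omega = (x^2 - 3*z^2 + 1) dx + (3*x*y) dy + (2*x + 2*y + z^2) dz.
d(omega) = (3*y) dx ∧ dy + (6*z + 2) dx ∧ dz + (2) dy ∧ dz

For a 1-form omega = sum_i f_i dx_i, the exterior derivative is
  d(omega) = sum_{i < j} (∂f_j/∂x_i - ∂f_i/∂x_j) dx_i ∧ dx_j.
  coefficient of dx ∧ dy: ∂f_2/∂x - ∂f_1/∂y = ∂(3*x*y)/∂x - ∂(x^2 - 3*z^2 + 1)/∂y = 3*y
  coefficient of dx ∧ dz: ∂f_3/∂x - ∂f_1/∂z = ∂(2*x + 2*y + z^2)/∂x - ∂(x^2 - 3*z^2 + 1)/∂z = 6*z + 2
  coefficient of dy ∧ dz: ∂f_3/∂y - ∂f_2/∂z = ∂(2*x + 2*y + z^2)/∂y - ∂(3*x*y)/∂z = 2
Assembling: d(omega) = (3*y) dx ∧ dy + (6*z + 2) dx ∧ dz + (2) dy ∧ dz.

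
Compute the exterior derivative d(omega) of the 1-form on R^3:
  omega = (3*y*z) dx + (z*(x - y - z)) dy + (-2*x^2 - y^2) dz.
d(omega) = (-2*z) dx ∧ dy + (-4*x - 3*y) dx ∧ dz + (-x - y + 2*z) dy ∧ dz

For a 1-form omega = sum_i f_i dx_i, the exterior derivative is
  d(omega) = sum_{i < j} (∂f_j/∂x_i - ∂f_i/∂x_j) dx_i ∧ dx_j.
  coefficient of dx ∧ dy: ∂f_2/∂x - ∂f_1/∂y = ∂(z*(x - y - z))/∂x - ∂(3*y*z)/∂y = -2*z
  coefficient of dx ∧ dz: ∂f_3/∂x - ∂f_1/∂z = ∂(-2*x^2 - y^2)/∂x - ∂(3*y*z)/∂z = -4*x - 3*y
  coefficient of dy ∧ dz: ∂f_3/∂y - ∂f_2/∂z = ∂(-2*x^2 - y^2)/∂y - ∂(z*(x - y - z))/∂z = -x - y + 2*z
Assembling: d(omega) = (-2*z) dx ∧ dy + (-4*x - 3*y) dx ∧ dz + (-x - y + 2*z) dy ∧ dz.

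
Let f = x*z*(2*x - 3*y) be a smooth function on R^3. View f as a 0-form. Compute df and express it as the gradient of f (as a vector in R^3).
df = (z*(4*x - 3*y)) dx + (-3*x*z) dy + (x*(2*x - 3*y)) dz; grad f = (z*(4*x - 3*y), -3*x*z, x*(2*x - 3*y))

For a 0-form f, d f = (∂f/∂x) dx + (∂f/∂y) dy + (∂f/∂z) dz. The components of the vector representation are exactly the entries of grad f in Cartesian coordinates:
  ∂f/∂x = z*(4*x - 3*y)
  ∂f/∂y = -3*x*z
  ∂f/∂z = x*(2*x - 3*y).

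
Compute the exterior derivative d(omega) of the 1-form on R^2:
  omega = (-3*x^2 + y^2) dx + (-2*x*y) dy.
d(omega) = (-4*y) dx ∧ dy

For a 1-form omega = sum_i f_i dx_i, the exterior derivative is
  d(omega) = sum_{i < j} (∂f_j/∂x_i - ∂f_i/∂x_j) dx_i ∧ dx_j.
  coefficient of dx ∧ dy: ∂f_2/∂x - ∂f_1/∂y = ∂(-2*x*y)/∂x - ∂(-3*x^2 + y^2)/∂y = -4*y
Assembling: d(omega) = (-4*y) dx ∧ dy.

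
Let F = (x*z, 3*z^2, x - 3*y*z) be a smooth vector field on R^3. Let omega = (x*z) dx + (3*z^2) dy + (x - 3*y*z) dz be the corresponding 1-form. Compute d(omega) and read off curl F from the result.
d(omega) = (-9*z) dy ∧ dz + (x - 1) dz ∧ dx + (0) dx ∧ dy; curl F = (-9*z, x - 1, 0)

d omega = sum_{i<j} (∂f_j/∂x_i - ∂f_i/∂x_j) dx_i ∧ dx_j. Under the identification (dy ∧ dz, dz ∧ dx, dx ∧ dy) ↔ (e_x, e_y, e_z), the coefficients are exactly the components of curl F. Compute:
  ∂R/∂y - ∂Q/∂z = (-3*z) - (6*z) = -9*z
  ∂P/∂z - ∂R/∂x = (x) - (1) = x - 1
  ∂Q/∂x - ∂P/∂y = (0) - (0) = 0.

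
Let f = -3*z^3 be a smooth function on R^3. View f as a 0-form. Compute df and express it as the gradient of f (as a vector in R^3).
df = (0) dx + (0) dy + (-9*z^2) dz; grad f = (0, 0, -9*z^2)

For a 0-form f, d f = (∂f/∂x) dx + (∂f/∂y) dy + (∂f/∂z) dz. The components of the vector representation are exactly the entries of grad f in Cartesian coordinates:
  ∂f/∂x = 0
  ∂f/∂y = 0
  ∂f/∂z = -9*z^2.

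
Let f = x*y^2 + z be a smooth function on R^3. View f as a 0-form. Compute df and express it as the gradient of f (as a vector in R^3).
df = (y^2) dx + (2*x*y) dy + (1) dz; grad f = (y^2, 2*x*y, 1)

For a 0-form f, d f = (∂f/∂x) dx + (∂f/∂y) dy + (∂f/∂z) dz. The components of the vector representation are exactly the entries of grad f in Cartesian coordinates:
  ∂f/∂x = y^2
  ∂f/∂y = 2*x*y
  ∂f/∂z = 1.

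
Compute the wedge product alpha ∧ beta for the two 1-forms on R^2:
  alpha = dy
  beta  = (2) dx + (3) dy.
alpha ∧ beta = (-2) dx ∧ dy

Distribute the wedge, using dx_i ∧ dx_j = -dx_j ∧ dx_i and dx_i ∧ dx_i = 0. For each pair (i, j) with i < j, the coefficient of dx_i ∧ dx_j in alpha ∧ beta is (alpha_i * beta_j - alpha_j * beta_i). Collecting: alpha ∧ beta = (-2) dx ∧ dy.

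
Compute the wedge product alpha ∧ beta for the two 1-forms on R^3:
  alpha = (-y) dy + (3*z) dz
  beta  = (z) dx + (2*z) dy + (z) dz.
alpha ∧ beta = (y*z) dx ∧ dy + (-z*(y + 6*z)) dy ∧ dz + (-3*z^2) dx ∧ dz

Distribute the wedge, using dx_i ∧ dx_j = -dx_j ∧ dx_i and dx_i ∧ dx_i = 0. For each pair (i, j) with i < j, the coefficient of dx_i ∧ dx_j in alpha ∧ beta is (alpha_i * beta_j - alpha_j * beta_i). Collecting: alpha ∧ beta = (y*z) dx ∧ dy + (-z*(y + 6*z)) dy ∧ dz + (-3*z^2) dx ∧ dz.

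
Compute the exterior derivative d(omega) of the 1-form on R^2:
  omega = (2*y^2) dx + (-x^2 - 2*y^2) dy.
d(omega) = (-2*x - 4*y) dx ∧ dy

For a 1-form omega = sum_i f_i dx_i, the exterior derivative is
  d(omega) = sum_{i < j} (∂f_j/∂x_i - ∂f_i/∂x_j) dx_i ∧ dx_j.
  coefficient of dx ∧ dy: ∂f_2/∂x - ∂f_1/∂y = ∂(-x^2 - 2*y^2)/∂x - ∂(2*y^2)/∂y = -2*x - 4*y
Assembling: d(omega) = (-2*x - 4*y) dx ∧ dy.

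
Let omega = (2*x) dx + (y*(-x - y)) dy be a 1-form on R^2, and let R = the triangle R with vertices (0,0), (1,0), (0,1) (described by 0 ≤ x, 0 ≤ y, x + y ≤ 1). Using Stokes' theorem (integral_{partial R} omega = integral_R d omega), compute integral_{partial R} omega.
integral_(partial R) omega = -1/6

Stokes: integral_partial_R omega = integral_R d omega with d omega = (∂Q/∂x - ∂P/∂y) dx ∧ dy.
  ∂Q/∂x = -y
  ∂P/∂y = 0
  integrand = ∂Q/∂x - ∂P/∂y = -y.
Integrating over R: integral_0^1 integral_0^{1-x} (-y) dy dx = -1/6.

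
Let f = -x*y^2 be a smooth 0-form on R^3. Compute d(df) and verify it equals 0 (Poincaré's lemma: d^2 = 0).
d(df) = 0

Step 1: df = sum_i (∂f/∂x_i) dx_i = (-y^2) dx + (-2*x*y) dy + (0) dz.
Step 2: Apply d again. Using the 1-form formula, the coefficient of dx ∧ dy in d(df) is ∂^2 f/∂x ∂y - ∂^2 f/∂y ∂x = (-2*y) - (-2*y) = 0 (equality of mixed partials for smooth f).
Similarly for dx ∧ dz and dy ∧ dz — all coefficients vanish. So d(df) = 0.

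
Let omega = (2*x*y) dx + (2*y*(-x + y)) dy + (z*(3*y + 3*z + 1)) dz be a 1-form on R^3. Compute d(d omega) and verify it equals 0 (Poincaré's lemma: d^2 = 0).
d(d omega) = 0

Step 1: d omega = sum_{i<j} (∂f_j/∂x_i - ∂f_i/∂x_j) dx_i ∧ dx_j:
  coeff of dx ∧ dy: -2*x - 2*y
  coeff of dx ∧ dz: 0
  coeff of dy ∧ dz: 3*z
Step 2: Apply d again to each 2-form coefficient. The only possible 3-form in R^3 is dx ∧ dy ∧ dz, with coefficient
  ∂(coeff of dy∧dz)/∂x - ∂(coeff of dx∧dz)/∂y + ∂(coeff of dx∧dy)/∂z
  = ∂/∂x (3*z) - ∂/∂y (0) + ∂/∂z (-2*x - 2*y).
Each of these terms simplifies to sums of mixed partials that cancel in pairs. The result is 0 (by equality of mixed partials for smooth functions — Schwarz / Clairaut).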